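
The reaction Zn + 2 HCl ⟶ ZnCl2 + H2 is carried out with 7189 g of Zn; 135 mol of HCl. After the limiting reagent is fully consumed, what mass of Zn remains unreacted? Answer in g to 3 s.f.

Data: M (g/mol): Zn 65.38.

2780 g

n(Zn) = 7189 / 65.38 = 110.0 mol
n(HCl) = 135.0 mol
n/ν → Zn: 110.0, HCl: 67.50; HCl is limiting.
Zn consumed = (1/2) × 135.0 = 67.50 mol
Zn remaining = 110.0 − 67.50 = 42.50 mol
mass = 42.50 × 65.38 = 2779 g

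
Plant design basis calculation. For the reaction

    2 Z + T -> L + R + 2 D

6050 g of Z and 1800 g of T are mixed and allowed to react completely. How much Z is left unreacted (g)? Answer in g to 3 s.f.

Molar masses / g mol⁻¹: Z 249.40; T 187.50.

n(Z) = 6050 / 249.40 = 24.26 mol
n(T) = 1800 / 187.50 = 9.600 mol
n/ν → Z: 12.13, T: 9.600; T is limiting.
Z consumed = (2/1) × 9.600 = 19.20 mol
Z remaining = 24.26 − 19.20 = 5.060 mol
mass = 5.060 × 249.40 = 1262 g

1260 g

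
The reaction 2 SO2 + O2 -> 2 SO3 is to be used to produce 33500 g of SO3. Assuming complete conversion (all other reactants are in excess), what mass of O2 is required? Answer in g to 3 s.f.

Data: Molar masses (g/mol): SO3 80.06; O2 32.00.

n(SO3) = 33500 / 80.06 = 418.4 mol
n(O2) = (1/2) × 418.4 = 209.2 mol
mass = 209.2 × 32.00 = 6694 g

6690 g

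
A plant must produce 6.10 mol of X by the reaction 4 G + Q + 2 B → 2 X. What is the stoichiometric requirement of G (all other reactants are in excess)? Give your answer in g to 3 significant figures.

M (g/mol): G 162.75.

1990 g

n(X) = 6.100 mol
n(G) = (4/2) × 6.100 = 12.20 mol
mass = 12.20 × 162.75 = 1986 g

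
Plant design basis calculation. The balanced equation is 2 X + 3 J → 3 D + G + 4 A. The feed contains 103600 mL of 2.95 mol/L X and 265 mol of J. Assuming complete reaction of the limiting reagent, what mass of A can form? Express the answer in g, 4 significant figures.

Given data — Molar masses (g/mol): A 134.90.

n(X) = 2.95 × 103600/1000 = 305.6 mol
n(J) = 265.0 mol
n/ν → X: 152.8, J: 88.33; J is limiting.
n(A) = (4/3) × 265.0 = 353.3 mol
mass = 353.3 × 134.90 = 47660 g

47660 g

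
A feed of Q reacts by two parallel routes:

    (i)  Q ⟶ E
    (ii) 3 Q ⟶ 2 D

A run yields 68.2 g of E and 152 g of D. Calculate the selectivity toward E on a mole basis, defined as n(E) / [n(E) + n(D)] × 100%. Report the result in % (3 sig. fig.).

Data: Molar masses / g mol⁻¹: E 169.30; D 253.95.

n(E) = 68.2 / 169.30 = 0.4028 mol
n(D) = 152 / 253.95 = 0.5985 mol
selectivity = 0.4028/(0.4028+0.5985) × 100 = 40.23 %

40.2 %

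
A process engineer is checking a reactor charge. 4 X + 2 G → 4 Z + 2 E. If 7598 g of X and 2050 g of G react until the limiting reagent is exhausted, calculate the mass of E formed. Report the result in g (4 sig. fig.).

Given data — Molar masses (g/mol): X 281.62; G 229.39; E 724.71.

6477 g

n(X) = 7598 / 281.62 = 26.98 mol
n(G) = 2050 / 229.39 = 8.937 mol
n/ν → X: 6.745, G: 4.469; G is limiting.
n(E) = (2/2) × 8.937 = 8.937 mol
mass = 8.937 × 724.71 = 6477 g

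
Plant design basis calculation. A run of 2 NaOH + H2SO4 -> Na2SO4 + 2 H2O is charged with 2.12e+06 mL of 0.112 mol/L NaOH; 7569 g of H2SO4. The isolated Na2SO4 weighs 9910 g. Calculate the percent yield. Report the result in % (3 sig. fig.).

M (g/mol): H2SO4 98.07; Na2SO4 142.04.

90.4 %

n(NaOH) = 0.112 × 2.12e+06/1000 = 237.4 mol
n(H2SO4) = 7569 / 98.07 = 77.18 mol
n/ν → NaOH: 118.7, H2SO4: 77.18; H2SO4 is limiting.
theoretical n(Na2SO4) = (1/1) × 77.18 = 77.18 mol → 10960 g
% yield = 9910 / 10960 × 100 = 90.42 %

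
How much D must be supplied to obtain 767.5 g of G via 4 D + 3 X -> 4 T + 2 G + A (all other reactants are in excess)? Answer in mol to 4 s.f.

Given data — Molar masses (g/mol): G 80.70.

19.02 mol

n(G) = 767.5 / 80.70 = 9.511 mol
n(D) = (4/2) × 9.511 = 19.02 mol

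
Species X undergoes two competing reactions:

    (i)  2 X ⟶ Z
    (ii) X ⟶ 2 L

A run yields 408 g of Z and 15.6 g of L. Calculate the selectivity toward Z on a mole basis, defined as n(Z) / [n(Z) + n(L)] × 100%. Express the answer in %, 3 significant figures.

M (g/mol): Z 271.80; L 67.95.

n(Z) = 408 / 271.80 = 1.501 mol
n(L) = 15.6 / 67.95 = 0.2296 mol
selectivity = 1.501/(1.501+0.2296) × 100 = 86.73 %

86.7 %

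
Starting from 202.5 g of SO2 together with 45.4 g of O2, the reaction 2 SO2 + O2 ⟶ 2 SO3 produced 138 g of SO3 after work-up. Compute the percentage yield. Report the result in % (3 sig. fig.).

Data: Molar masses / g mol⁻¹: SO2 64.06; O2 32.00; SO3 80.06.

60.7 %

n(SO2) = 202.5 / 64.06 = 3.161 mol
n(O2) = 45.40 / 32.00 = 1.419 mol
n/ν for SO2 = 3.161/2 = 1.581
n/ν for O2 = 1.419/1 = 1.419
Smallest n/ν is O2 → limiting reagent.
theoretical n(SO3) = (2/1) × 1.419 = 2.838 mol → 227.2 g
% yield = 138 / 227.2 × 100 = 60.74 %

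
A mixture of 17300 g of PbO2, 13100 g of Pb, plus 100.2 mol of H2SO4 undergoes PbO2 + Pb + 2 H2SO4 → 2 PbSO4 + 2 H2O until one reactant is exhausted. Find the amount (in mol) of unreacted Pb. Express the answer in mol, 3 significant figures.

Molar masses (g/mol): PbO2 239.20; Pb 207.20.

13.1 mol

n(PbO2) = 17300 / 239.20 = 72.32 mol
n(Pb) = 13100 / 207.20 = 63.22 mol
n(H2SO4) = 100.2 mol
n/ν for PbO2 = 72.32/1 = 72.32
n/ν for Pb = 63.22/1 = 63.22
n/ν for H2SO4 = 100.2/2 = 50.10
Smallest n/ν is H2SO4 → limiting reagent.
Pb consumed = (1/2) × 100.2 = 50.10 mol
Pb remaining = 63.22 − 50.10 = 13.12 mol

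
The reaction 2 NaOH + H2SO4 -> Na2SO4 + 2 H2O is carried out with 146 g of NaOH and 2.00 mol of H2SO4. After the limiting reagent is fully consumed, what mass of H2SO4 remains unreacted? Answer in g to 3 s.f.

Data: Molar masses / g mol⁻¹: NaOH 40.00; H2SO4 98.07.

17.2 g

n(NaOH) = 146.0 / 40.00 = 3.650 mol
n(H2SO4) = 2.000 mol
n/ν for NaOH = 3.650/2 = 1.825
n/ν for H2SO4 = 2.000/1 = 2.000
Smallest n/ν is NaOH → limiting reagent.
H2SO4 consumed = (1/2) × 3.650 = 1.825 mol
H2SO4 remaining = 2.000 − 1.825 = 0.1750 mol
mass = 0.1750 × 98.07 = 17.16 g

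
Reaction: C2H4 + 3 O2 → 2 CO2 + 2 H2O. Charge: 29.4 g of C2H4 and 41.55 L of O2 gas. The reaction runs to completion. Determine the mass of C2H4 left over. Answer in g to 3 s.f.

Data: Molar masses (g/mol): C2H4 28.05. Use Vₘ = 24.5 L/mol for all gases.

n(C2H4) = 29.40 / 28.05 = 1.048 mol
n(O2) = 41.55 / 24.5 = 1.696 mol
n/ν for C2H4 = 1.048/1 = 1.048
n/ν for O2 = 1.696/3 = 0.5653
Smallest n/ν is O2 → limiting reagent.
C2H4 consumed = (1/3) × 1.696 = 0.5653 mol
C2H4 remaining = 1.048 − 0.5653 = 0.4827 mol
mass = 0.4827 × 28.05 = 13.54 g

13.5 g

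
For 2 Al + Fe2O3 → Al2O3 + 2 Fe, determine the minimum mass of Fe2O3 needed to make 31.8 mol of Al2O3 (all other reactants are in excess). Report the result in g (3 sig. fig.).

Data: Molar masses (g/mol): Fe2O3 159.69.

n(Al2O3) = 31.80 mol
n(Fe2O3) = (1/1) × 31.80 = 31.80 mol
mass = 31.80 × 159.69 = 5078 g

5080 g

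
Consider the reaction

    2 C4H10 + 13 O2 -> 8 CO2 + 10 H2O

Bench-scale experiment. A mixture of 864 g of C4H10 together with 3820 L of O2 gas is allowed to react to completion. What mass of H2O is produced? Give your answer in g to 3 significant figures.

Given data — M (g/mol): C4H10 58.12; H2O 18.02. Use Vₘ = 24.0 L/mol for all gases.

1340 g

n(C4H10) = 864.0 / 58.12 = 14.87 mol
n(O2) = 3820 / 24.0 = 159.2 mol
n/ν → C4H10: 7.435, O2: 12.25; C4H10 is limiting.
n(H2O) = (10/2) × 14.87 = 74.35 mol
mass = 74.35 × 18.02 = 1340 g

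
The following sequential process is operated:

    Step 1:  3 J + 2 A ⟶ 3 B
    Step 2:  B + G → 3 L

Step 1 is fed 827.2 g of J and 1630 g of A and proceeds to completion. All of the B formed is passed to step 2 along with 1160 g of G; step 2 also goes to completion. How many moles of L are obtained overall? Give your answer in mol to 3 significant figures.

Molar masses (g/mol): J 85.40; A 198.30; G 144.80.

24.0 mol

Step 1:
n(J) = 827.2 / 85.40 = 9.686 mol
n(A) = 1630 / 198.30 = 8.220 mol
n/ν → J: 3.229, A: 4.110; J is limiting.
n(B) produced = (3/3) × 9.686 = 9.686 mol
Step 2:
n(B) available = 9.686 mol
n(G) = 1160 / 144.80 = 8.011 mol
n/ν → B: 9.686, G: 8.011; G is limiting.
n(L) = (3/1) × 8.011 = 24.03 mol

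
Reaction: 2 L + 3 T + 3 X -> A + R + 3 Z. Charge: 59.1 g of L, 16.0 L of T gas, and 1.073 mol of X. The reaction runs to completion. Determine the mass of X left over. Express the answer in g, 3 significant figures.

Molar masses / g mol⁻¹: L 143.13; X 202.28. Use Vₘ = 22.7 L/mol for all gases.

n(L) = 59.10 / 143.13 = 0.4129 mol
n(T) = 16.00 / 22.7 = 0.7048 mol
n(X) = 1.073 mol
n/ν → L: 0.2065, T: 0.2349, X: 0.3577; L is limiting.
X consumed = (3/2) × 0.4129 = 0.6194 mol
X remaining = 1.073 − 0.6194 = 0.4536 mol
mass = 0.4536 × 202.28 = 91.75 g

91.8 g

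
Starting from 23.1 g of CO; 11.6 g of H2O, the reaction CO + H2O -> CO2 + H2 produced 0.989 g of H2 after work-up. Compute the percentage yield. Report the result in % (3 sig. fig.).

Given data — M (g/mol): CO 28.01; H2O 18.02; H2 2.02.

76.1 %

n(CO) = 23.10 / 28.01 = 0.8247 mol
n(H2O) = 11.60 / 18.02 = 0.6437 mol
n/ν → CO: 0.8247, H2O: 0.6437; H2O is limiting.
theoretical n(H2) = (1/1) × 0.6437 = 0.6437 mol → 1.300 g
% yield = 0.989 / 1.300 × 100 = 76.08 %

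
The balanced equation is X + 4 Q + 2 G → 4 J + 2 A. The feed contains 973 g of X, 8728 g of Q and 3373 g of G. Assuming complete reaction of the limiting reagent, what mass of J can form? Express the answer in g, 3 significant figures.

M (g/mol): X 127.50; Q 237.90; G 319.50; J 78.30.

n(X) = 973.0 / 127.50 = 7.631 mol
n(Q) = 8728 / 237.90 = 36.69 mol
n(G) = 3373 / 319.50 = 10.56 mol
n/ν for X = 7.631/1 = 7.631
n/ν for Q = 36.69/4 = 9.173
n/ν for G = 10.56/2 = 5.280
Smallest n/ν is G → limiting reagent.
n(J) = (4/2) × 10.56 = 21.12 mol
mass = 21.12 × 78.30 = 1654 g

1650 g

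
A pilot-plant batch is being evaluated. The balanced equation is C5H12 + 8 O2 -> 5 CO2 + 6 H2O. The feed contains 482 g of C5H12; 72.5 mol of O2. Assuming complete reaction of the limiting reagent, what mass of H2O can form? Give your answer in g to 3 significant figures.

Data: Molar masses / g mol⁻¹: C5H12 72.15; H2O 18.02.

n(C5H12) = 482.0 / 72.15 = 6.681 mol
n(O2) = 72.50 mol
n/ν → C5H12: 6.681, O2: 9.063; C5H12 is limiting.
n(H2O) = (6/1) × 6.681 = 40.09 mol
mass = 40.09 × 18.02 = 722.4 g

722 g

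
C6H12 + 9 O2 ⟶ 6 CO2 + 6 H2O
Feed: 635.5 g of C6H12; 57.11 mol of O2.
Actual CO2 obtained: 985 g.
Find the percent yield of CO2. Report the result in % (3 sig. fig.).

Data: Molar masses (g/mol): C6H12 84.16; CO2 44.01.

n(C6H12) = 635.5 / 84.16 = 7.551 mol
n(O2) = 57.11 mol
n/ν for C6H12 = 7.551/1 = 7.551
n/ν for O2 = 57.11/9 = 6.346
Smallest n/ν is O2 → limiting reagent.
theoretical n(CO2) = (6/9) × 57.11 = 38.07 mol → 1675 g
% yield = 985 / 1675 × 100 = 58.81 %

58.8 %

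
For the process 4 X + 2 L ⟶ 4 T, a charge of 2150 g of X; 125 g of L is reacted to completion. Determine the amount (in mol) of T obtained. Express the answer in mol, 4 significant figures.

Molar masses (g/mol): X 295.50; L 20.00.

7.276 mol

n(X) = 2150 / 295.50 = 7.276 mol
n(L) = 125.0 / 20.00 = 6.250 mol
n/ν for X = 7.276/4 = 1.819
n/ν for L = 6.250/2 = 3.125
Smallest n/ν is X → limiting reagent.
n(T) = (4/4) × 7.276 = 7.276 mol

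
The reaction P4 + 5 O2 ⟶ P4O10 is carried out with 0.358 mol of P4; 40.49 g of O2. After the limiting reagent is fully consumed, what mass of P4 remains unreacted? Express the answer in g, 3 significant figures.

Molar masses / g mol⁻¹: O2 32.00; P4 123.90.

13.0 g

n(P4) = 0.3580 mol
n(O2) = 40.49 / 32.00 = 1.265 mol
n/ν for P4 = 0.3580/1 = 0.3580
n/ν for O2 = 1.265/5 = 0.2530
Smallest n/ν is O2 → limiting reagent.
P4 consumed = (1/5) × 1.265 = 0.2530 mol
P4 remaining = 0.3580 − 0.2530 = 0.1050 mol
mass = 0.1050 × 123.90 = 13.01 g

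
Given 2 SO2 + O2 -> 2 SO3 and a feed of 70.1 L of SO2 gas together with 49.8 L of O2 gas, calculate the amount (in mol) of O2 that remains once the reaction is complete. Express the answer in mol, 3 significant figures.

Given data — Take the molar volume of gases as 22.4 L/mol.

0.658 mol

n(SO2) = 70.10 / 22.4 = 3.129 mol
n(O2) = 49.80 / 22.4 = 2.223 mol
n/ν for SO2 = 3.129/2 = 1.565
n/ν for O2 = 2.223/1 = 2.223
Smallest n/ν is SO2 → limiting reagent.
O2 consumed = (1/2) × 3.129 = 1.565 mol
O2 remaining = 2.223 − 1.565 = 0.6580 mol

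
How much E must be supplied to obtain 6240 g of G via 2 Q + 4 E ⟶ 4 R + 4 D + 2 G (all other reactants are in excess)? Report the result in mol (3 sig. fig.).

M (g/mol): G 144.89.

86.1 mol

n(G) = 6240 / 144.89 = 43.07 mol
n(E) = (4/2) × 43.07 = 86.14 mol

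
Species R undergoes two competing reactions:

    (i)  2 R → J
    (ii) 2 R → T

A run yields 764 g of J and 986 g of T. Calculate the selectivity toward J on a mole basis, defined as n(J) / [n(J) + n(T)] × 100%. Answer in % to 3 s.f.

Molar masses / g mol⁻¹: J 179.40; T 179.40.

n(J) = 764 / 179.40 = 4.259 mol
n(T) = 986 / 179.40 = 5.496 mol
selectivity = 4.259/(4.259+5.496) × 100 = 43.66 %

43.7 %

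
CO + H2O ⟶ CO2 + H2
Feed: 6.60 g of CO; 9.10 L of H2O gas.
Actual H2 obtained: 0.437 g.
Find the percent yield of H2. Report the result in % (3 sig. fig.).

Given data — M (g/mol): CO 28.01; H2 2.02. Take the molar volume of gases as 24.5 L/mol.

91.8 %

n(CO) = 6.600 / 28.01 = 0.2356 mol
n(H2O) = 9.100 / 24.5 = 0.3714 mol
n/ν for CO = 0.2356/1 = 0.2356
n/ν for H2O = 0.3714/1 = 0.3714
Smallest n/ν is CO → limiting reagent.
theoretical n(H2) = (1/1) × 0.2356 = 0.2356 mol → 0.4759 g
% yield = 0.437 / 0.4759 × 100 = 91.83 %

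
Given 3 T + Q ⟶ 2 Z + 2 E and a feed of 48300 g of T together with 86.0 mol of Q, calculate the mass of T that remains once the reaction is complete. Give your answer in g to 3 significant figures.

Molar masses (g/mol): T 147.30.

n(T) = 48300 / 147.30 = 327.9 mol
n(Q) = 86.00 mol
n/ν → T: 109.3, Q: 86.00; Q is limiting.
T consumed = (3/1) × 86.00 = 258.0 mol
T remaining = 327.9 − 258.0 = 69.90 mol
mass = 69.90 × 147.30 = 10300 g

10300 g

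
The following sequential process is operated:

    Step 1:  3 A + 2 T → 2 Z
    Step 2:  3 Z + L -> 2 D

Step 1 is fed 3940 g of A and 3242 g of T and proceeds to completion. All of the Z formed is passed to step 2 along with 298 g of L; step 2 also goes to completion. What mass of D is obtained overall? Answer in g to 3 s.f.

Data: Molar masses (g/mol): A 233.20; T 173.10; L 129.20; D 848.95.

Step 1:
n(A) = 3940 / 233.20 = 16.90 mol
n(T) = 3242 / 173.10 = 18.73 mol
n/ν for A = 16.90/3 = 5.633
n/ν for T = 18.73/2 = 9.365
Smallest n/ν is A → limiting reagent.
n(Z) produced = (2/3) × 16.90 = 11.27 mol
Step 2:
n(Z) available = 11.27 mol
n(L) = 298.0 / 129.20 = 2.307 mol
n/ν for Z = 11.27/3 = 3.757
n/ν for L = 2.307/1 = 2.307
Smallest n/ν is L → limiting reagent.
n(D) = (2/1) × 2.307 = 4.614 mol
mass = 4.614 × 848.95 = 3917 g

3920 g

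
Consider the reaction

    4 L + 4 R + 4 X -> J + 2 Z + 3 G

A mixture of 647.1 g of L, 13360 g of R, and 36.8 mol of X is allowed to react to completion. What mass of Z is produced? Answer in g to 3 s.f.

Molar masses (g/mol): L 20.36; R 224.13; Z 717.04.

11400 g

n(L) = 647.1 / 20.36 = 31.78 mol
n(R) = 13360 / 224.13 = 59.61 mol
n(X) = 36.80 mol
n/ν for L = 31.78/4 = 7.945
n/ν for R = 59.61/4 = 14.90
n/ν for X = 36.80/4 = 9.200
Smallest n/ν is L → limiting reagent.
n(Z) = (2/4) × 31.78 = 15.89 mol
mass = 15.89 × 717.04 = 11390 g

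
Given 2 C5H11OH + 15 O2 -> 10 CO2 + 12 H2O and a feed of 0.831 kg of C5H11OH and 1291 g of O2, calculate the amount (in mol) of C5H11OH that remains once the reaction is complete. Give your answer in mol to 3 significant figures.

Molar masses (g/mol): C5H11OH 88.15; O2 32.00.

n(C5H11OH) = 0.8310×1000 / 88.15 = 9.427 mol
n(O2) = 1291 / 32.00 = 40.34 mol
n/ν → C5H11OH: 4.714, O2: 2.689; O2 is limiting.
C5H11OH consumed = (2/15) × 40.34 = 5.379 mol
C5H11OH remaining = 9.427 − 5.379 = 4.048 mol

4.05 mol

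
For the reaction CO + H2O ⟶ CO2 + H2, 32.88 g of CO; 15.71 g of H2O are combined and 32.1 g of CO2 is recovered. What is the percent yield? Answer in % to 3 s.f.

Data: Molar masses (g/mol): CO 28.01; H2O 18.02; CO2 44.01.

83.7 %

n(CO) = 32.88 / 28.01 = 1.174 mol
n(H2O) = 15.71 / 18.02 = 0.8718 mol
n/ν for CO = 1.174/1 = 1.174
n/ν for H2O = 0.8718/1 = 0.8718
Smallest n/ν is H2O → limiting reagent.
theoretical n(CO2) = (1/1) × 0.8718 = 0.8718 mol → 38.37 g
% yield = 32.1 / 38.37 × 100 = 83.66 %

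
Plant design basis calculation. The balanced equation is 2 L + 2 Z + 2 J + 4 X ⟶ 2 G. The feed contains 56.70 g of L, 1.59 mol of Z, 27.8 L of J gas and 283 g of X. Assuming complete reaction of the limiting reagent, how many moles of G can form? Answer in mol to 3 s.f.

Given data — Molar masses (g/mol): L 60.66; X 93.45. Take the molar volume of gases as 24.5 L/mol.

n(L) = 56.70 / 60.66 = 0.9347 mol
n(Z) = 1.590 mol
n(J) = 27.80 / 24.5 = 1.135 mol
n(X) = 283.0 / 93.45 = 3.028 mol
n/ν for L = 0.9347/2 = 0.4674
n/ν for Z = 1.590/2 = 0.7950
n/ν for J = 1.135/2 = 0.5675
n/ν for X = 3.028/4 = 0.7570
Smallest n/ν is L → limiting reagent.
n(G) = (2/2) × 0.9347 = 0.9347 mol

0.935 mol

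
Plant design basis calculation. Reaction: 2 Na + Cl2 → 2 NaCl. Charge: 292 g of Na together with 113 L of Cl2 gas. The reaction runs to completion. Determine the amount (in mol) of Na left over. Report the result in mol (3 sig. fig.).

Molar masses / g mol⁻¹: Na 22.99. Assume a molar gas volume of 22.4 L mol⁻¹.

n(Na) = 292.0 / 22.99 = 12.70 mol
n(Cl2) = 113.0 / 22.4 = 5.045 mol
n/ν for Na = 12.70/2 = 6.350
n/ν for Cl2 = 5.045/1 = 5.045
Smallest n/ν is Cl2 → limiting reagent.
Na consumed = (2/1) × 5.045 = 10.09 mol
Na remaining = 12.70 − 10.09 = 2.610 mol

2.61 mol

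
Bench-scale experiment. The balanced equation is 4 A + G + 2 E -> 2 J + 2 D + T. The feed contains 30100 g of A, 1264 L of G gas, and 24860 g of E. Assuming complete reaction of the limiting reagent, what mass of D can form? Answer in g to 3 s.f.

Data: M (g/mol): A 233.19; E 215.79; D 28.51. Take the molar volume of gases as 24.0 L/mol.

1840 g

n(A) = 30100 / 233.19 = 129.1 mol
n(G) = 1264 / 24.0 = 52.67 mol
n(E) = 24860 / 215.79 = 115.2 mol
n/ν for A = 129.1/4 = 32.28
n/ν for G = 52.67/1 = 52.67
n/ν for E = 115.2/2 = 57.60
Smallest n/ν is A → limiting reagent.
n(D) = (2/4) × 129.1 = 64.55 mol
mass = 64.55 × 28.51 = 1840 g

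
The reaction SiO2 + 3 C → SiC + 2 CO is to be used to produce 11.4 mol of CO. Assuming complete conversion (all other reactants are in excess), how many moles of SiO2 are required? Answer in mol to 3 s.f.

n(CO) = 11.40 mol
n(SiO2) = (1/2) × 11.40 = 5.700 mol

5.70 mol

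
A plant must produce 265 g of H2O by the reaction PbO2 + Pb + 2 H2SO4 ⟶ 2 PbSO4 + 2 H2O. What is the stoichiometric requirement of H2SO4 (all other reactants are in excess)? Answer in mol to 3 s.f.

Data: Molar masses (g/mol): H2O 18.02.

n(H2O) = 265 / 18.02 = 14.71 mol
n(H2SO4) = (2/2) × 14.71 = 14.71 mol

14.7 mol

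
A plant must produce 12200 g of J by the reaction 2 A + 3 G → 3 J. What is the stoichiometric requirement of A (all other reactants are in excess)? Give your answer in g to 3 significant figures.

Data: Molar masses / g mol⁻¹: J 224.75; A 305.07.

11000 g

n(J) = 12200 / 224.75 = 54.28 mol
n(A) = (2/3) × 54.28 = 36.19 mol
mass = 36.19 × 305.07 = 11040 g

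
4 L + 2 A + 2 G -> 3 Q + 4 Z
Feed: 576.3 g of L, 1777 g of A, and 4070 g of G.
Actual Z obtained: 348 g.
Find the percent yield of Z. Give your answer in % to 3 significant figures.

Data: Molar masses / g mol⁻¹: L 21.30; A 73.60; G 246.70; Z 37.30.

34.5 %

n(L) = 576.3 / 21.30 = 27.06 mol
n(A) = 1777 / 73.60 = 24.14 mol
n(G) = 4070 / 246.70 = 16.50 mol
n/ν → L: 6.765, A: 12.07, G: 8.250; L is limiting.
theoretical n(Z) = (4/4) × 27.06 = 27.06 mol → 1009 g
% yield = 348 / 1009 × 100 = 34.49 %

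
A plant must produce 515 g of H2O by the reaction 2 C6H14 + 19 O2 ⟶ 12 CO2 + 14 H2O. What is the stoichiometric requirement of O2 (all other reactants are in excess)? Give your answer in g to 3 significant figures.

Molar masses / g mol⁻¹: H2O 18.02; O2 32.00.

n(H2O) = 515 / 18.02 = 28.58 mol
n(O2) = (19/14) × 28.58 = 38.79 mol
mass = 38.79 × 32.00 = 1241 g

1240 g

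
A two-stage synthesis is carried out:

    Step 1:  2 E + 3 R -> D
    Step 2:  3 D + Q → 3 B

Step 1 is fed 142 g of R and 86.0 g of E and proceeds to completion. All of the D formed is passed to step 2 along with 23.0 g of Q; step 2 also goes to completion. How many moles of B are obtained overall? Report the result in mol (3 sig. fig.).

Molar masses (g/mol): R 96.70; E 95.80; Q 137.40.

0.449 mol

Step 1:
n(R) = 142.0 / 96.70 = 1.468 mol
n(E) = 86.00 / 95.80 = 0.8977 mol
n/ν → R: 0.4893, E: 0.4489; E is limiting.
n(D) produced = (1/2) × 0.8977 = 0.4489 mol
Step 2:
n(D) available = 0.4489 mol
n(Q) = 23.00 / 137.40 = 0.1674 mol
n/ν → D: 0.1496, Q: 0.1674; D is limiting.
n(B) = (3/3) × 0.4489 = 0.4489 mol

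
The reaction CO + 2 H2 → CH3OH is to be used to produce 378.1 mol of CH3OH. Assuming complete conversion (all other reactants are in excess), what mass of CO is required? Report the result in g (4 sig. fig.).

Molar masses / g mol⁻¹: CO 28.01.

10590 g

n(CH3OH) = 378.1 mol
n(CO) = (1/1) × 378.1 = 378.1 mol
mass = 378.1 × 28.01 = 10590 g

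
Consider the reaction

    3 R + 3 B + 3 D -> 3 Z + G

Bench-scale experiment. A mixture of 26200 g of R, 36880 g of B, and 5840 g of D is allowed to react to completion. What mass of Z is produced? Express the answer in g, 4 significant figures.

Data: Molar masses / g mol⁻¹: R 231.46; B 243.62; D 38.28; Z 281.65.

n(R) = 26200 / 231.46 = 113.2 mol
n(B) = 36880 / 243.62 = 151.4 mol
n(D) = 5840 / 38.28 = 152.6 mol
n/ν → R: 37.73, B: 50.47, D: 50.87; R is limiting.
n(Z) = (3/3) × 113.2 = 113.2 mol
mass = 113.2 × 281.65 = 31880 g

31880 g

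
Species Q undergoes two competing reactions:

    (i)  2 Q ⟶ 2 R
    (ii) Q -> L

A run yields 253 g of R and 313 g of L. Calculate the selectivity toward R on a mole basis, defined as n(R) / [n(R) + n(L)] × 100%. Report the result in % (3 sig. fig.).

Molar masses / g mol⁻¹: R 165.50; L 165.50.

44.7 %

n(R) = 253 / 165.50 = 1.529 mol
n(L) = 313 / 165.50 = 1.891 mol
selectivity = 1.529/(1.529+1.891) × 100 = 44.71 %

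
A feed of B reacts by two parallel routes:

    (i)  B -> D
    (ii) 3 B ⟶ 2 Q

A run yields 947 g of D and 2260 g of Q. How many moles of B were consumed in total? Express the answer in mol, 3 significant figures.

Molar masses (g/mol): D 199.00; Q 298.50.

n(D) = 947 / 199.00 = 4.759 mol
n(Q) = 2260 / 298.50 = 7.571 mol
n(B) via (i) = (1/1)×4.759 = 4.759 mol
n(B) via (ii) = (3/2)×7.571 = 11.36 mol
total n(B) = 4.759 + 11.36 = 16.12 mol

16.1 mol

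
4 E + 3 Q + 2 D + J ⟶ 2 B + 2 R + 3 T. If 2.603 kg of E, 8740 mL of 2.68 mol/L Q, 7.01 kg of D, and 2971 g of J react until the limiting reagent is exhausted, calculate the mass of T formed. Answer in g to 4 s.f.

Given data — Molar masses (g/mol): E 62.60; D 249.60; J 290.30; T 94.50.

n(E) = 2.603×1000 / 62.60 = 41.58 mol
n(Q) = 2.68 × 8740/1000 = 23.42 mol
n(D) = 7.010×1000 / 249.60 = 28.08 mol
n(J) = 2971 / 290.30 = 10.23 mol
n/ν for E = 41.58/4 = 10.40
n/ν for Q = 23.42/3 = 7.807
n/ν for D = 28.08/2 = 14.04
n/ν for J = 10.23/1 = 10.23
Smallest n/ν is Q → limiting reagent.
n(T) = (3/3) × 23.42 = 23.42 mol
mass = 23.42 × 94.50 = 2213 g

2213 g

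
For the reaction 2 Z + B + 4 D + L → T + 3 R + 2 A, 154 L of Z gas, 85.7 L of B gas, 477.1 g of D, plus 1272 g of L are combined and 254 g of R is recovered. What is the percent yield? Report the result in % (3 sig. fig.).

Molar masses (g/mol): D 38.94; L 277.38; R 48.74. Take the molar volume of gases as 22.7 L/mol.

56.7 %

n(Z) = 154.0 / 22.7 = 6.784 mol
n(B) = 85.70 / 22.7 = 3.775 mol
n(D) = 477.1 / 38.94 = 12.25 mol
n(L) = 1272 / 277.38 = 4.586 mol
n/ν for Z = 6.784/2 = 3.392
n/ν for B = 3.775/1 = 3.775
n/ν for D = 12.25/4 = 3.063
n/ν for L = 4.586/1 = 4.586
Smallest n/ν is D → limiting reagent.
theoretical n(R) = (3/4) × 12.25 = 9.188 mol → 447.8 g
% yield = 254 / 447.8 × 100 = 56.72 %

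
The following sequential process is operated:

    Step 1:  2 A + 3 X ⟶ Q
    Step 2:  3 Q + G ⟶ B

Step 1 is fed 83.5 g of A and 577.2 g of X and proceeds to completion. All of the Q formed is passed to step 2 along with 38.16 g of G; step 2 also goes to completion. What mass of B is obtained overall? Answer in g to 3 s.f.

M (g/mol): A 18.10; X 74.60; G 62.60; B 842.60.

514 g

Step 1:
n(A) = 83.50 / 18.10 = 4.613 mol
n(X) = 577.2 / 74.60 = 7.737 mol
n/ν for A = 4.613/2 = 2.307
n/ν for X = 7.737/3 = 2.579
Smallest n/ν is A → limiting reagent.
n(Q) produced = (1/2) × 4.613 = 2.307 mol
Step 2:
n(Q) available = 2.307 mol
n(G) = 38.16 / 62.60 = 0.6096 mol
n/ν for Q = 2.307/3 = 0.7690
n/ν for G = 0.6096/1 = 0.6096
Smallest n/ν is G → limiting reagent.
n(B) = (1/1) × 0.6096 = 0.6096 mol
mass = 0.6096 × 842.60 = 513.6 g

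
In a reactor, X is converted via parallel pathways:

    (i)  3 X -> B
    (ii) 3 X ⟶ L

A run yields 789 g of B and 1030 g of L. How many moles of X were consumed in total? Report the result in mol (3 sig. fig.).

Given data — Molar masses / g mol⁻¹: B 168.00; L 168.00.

n(B) = 789 / 168.00 = 4.696 mol
n(L) = 1030 / 168.00 = 6.131 mol
n(X) via (i) = (3/1)×4.696 = 14.09 mol
n(X) via (ii) = (3/1)×6.131 = 18.39 mol
total n(X) = 14.09 + 18.39 = 32.48 mol

32.5 mol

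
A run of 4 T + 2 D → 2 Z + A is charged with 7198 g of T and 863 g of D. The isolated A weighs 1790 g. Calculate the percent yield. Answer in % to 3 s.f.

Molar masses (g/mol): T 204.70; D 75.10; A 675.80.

46.1 %

n(T) = 7198 / 204.70 = 35.16 mol
n(D) = 863.0 / 75.10 = 11.49 mol
n/ν for T = 35.16/4 = 8.790
n/ν for D = 11.49/2 = 5.745
Smallest n/ν is D → limiting reagent.
theoretical n(A) = (1/2) × 11.49 = 5.745 mol → 3882 g
% yield = 1790 / 3882 × 100 = 46.11 %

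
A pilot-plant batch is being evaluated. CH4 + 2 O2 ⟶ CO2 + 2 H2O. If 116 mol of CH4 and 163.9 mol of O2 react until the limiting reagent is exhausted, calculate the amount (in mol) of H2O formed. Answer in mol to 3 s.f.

n(CH4) = 116.0 mol
n(O2) = 163.9 mol
n/ν for CH4 = 116.0/1 = 116.0
n/ν for O2 = 163.9/2 = 81.95
Smallest n/ν is O2 → limiting reagent.
n(H2O) = (2/2) × 163.9 = 163.9 mol

164 mol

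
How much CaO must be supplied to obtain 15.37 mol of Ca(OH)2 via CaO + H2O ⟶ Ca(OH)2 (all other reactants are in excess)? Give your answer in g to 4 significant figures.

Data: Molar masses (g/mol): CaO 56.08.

n(Ca(OH)2) = 15.37 mol
n(CaO) = (1/1) × 15.37 = 15.37 mol
mass = 15.37 × 56.08 = 861.9 g

861.9 g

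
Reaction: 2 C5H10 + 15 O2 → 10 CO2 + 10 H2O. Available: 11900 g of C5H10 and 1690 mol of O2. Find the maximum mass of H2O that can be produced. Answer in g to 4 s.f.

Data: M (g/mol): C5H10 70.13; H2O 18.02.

15290 g

n(C5H10) = 11900 / 70.13 = 169.7 mol
n(O2) = 1690 mol
n/ν for C5H10 = 169.7/2 = 84.85
n/ν for O2 = 1690/15 = 112.7
Smallest n/ν is C5H10 → limiting reagent.
n(H2O) = (10/2) × 169.7 = 848.5 mol
mass = 848.5 × 18.02 = 15290 g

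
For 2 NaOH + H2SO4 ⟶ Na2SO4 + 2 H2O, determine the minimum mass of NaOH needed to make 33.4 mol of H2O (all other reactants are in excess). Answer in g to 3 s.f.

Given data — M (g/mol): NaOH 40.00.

n(H2O) = 33.40 mol
n(NaOH) = (2/2) × 33.40 = 33.40 mol
mass = 33.40 × 40.00 = 1336 g

1340 g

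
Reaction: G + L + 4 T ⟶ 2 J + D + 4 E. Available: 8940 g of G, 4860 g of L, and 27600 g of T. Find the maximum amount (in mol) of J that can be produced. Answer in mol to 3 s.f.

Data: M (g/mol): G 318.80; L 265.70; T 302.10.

36.6 mol

n(G) = 8940 / 318.80 = 28.04 mol
n(L) = 4860 / 265.70 = 18.29 mol
n(T) = 27600 / 302.10 = 91.36 mol
n/ν → G: 28.04, L: 18.29, T: 22.84; L is limiting.
n(J) = (2/1) × 18.29 = 36.58 mol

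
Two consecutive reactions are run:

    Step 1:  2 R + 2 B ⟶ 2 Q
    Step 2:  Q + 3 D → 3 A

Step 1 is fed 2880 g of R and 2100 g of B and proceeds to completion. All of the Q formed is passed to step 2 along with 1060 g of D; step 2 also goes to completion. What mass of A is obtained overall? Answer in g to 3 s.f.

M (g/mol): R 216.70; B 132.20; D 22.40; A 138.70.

Step 1:
n(R) = 2880 / 216.70 = 13.29 mol
n(B) = 2100 / 132.20 = 15.89 mol
n/ν for R = 13.29/2 = 6.645
n/ν for B = 15.89/2 = 7.945
Smallest n/ν is R → limiting reagent.
n(Q) produced = (2/2) × 13.29 = 13.29 mol
Step 2:
n(Q) available = 13.29 mol
n(D) = 1060 / 22.40 = 47.32 mol
n/ν for Q = 13.29/1 = 13.29
n/ν for D = 47.32/3 = 15.77
Smallest n/ν is Q → limiting reagent.
n(A) = (3/1) × 13.29 = 39.87 mol
mass = 39.87 × 138.70 = 5530 g

5530 g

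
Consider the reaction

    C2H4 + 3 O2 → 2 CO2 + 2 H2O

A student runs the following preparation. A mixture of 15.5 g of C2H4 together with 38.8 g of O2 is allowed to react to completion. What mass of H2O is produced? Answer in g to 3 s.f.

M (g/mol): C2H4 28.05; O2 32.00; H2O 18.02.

n(C2H4) = 15.50 / 28.05 = 0.5526 mol
n(O2) = 38.80 / 32.00 = 1.213 mol
n/ν → C2H4: 0.5526, O2: 0.4043; O2 is limiting.
n(H2O) = (2/3) × 1.213 = 0.8087 mol
mass = 0.8087 × 18.02 = 14.57 g

14.6 g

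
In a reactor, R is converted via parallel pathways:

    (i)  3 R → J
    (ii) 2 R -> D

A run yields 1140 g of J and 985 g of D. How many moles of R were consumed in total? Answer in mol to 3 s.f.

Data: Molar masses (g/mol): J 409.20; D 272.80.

15.6 mol

n(J) = 1140 / 409.20 = 2.786 mol
n(D) = 985 / 272.80 = 3.611 mol
n(R) via (i) = (3/1)×2.786 = 8.358 mol
n(R) via (ii) = (2/1)×3.611 = 7.222 mol
total n(R) = 8.358 + 7.222 = 15.58 mol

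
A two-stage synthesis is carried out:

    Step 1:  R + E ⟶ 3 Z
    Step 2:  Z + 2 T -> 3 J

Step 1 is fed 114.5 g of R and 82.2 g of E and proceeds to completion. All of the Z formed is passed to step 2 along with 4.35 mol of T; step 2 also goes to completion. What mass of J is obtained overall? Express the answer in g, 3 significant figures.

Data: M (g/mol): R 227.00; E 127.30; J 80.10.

Step 1:
n(R) = 114.5 / 227.00 = 0.5044 mol
n(E) = 82.20 / 127.30 = 0.6457 mol
n/ν for R = 0.5044/1 = 0.5044
n/ν for E = 0.6457/1 = 0.6457
Smallest n/ν is R → limiting reagent.
n(Z) produced = (3/1) × 0.5044 = 1.513 mol
Step 2:
n(Z) available = 1.513 mol
n(T) = 4.350 mol
n/ν for Z = 1.513/1 = 1.513
n/ν for T = 4.350/2 = 2.175
Smallest n/ν is Z → limiting reagent.
n(J) = (3/1) × 1.513 = 4.539 mol
mass = 4.539 × 80.10 = 363.6 g

364 g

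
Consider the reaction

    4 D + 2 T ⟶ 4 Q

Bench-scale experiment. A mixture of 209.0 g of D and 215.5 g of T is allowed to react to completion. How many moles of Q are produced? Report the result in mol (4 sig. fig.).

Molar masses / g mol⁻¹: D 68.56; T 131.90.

n(D) = 209.0 / 68.56 = 3.048 mol
n(T) = 215.5 / 131.90 = 1.634 mol
n/ν for D = 3.048/4 = 0.7620
n/ν for T = 1.634/2 = 0.8170
Smallest n/ν is D → limiting reagent.
n(Q) = (4/4) × 3.048 = 3.048 mol

3.048 mol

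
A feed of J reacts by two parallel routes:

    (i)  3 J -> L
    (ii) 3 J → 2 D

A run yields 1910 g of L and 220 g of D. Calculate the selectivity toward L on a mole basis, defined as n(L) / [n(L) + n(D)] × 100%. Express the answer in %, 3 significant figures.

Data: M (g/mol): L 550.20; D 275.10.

n(L) = 1910 / 550.20 = 3.471 mol
n(D) = 220 / 275.10 = 0.7997 mol
selectivity = 3.471/(3.471+0.7997) × 100 = 81.27 %

81.3 %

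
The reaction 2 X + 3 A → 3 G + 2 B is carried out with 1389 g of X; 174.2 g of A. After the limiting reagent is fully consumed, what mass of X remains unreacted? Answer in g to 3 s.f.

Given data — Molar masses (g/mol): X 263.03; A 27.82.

291 g

n(X) = 1389 / 263.03 = 5.281 mol
n(A) = 174.2 / 27.82 = 6.262 mol
n/ν for X = 5.281/2 = 2.641
n/ν for A = 6.262/3 = 2.087
Smallest n/ν is A → limiting reagent.
X consumed = (2/3) × 6.262 = 4.175 mol
X remaining = 5.281 − 4.175 = 1.106 mol
mass = 1.106 × 263.03 = 290.9 g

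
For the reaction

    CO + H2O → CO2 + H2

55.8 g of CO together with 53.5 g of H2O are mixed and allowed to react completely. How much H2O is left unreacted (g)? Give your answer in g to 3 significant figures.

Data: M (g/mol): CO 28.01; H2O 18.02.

17.6 g

n(CO) = 55.80 / 28.01 = 1.992 mol
n(H2O) = 53.50 / 18.02 = 2.969 mol
n/ν for CO = 1.992/1 = 1.992
n/ν for H2O = 2.969/1 = 2.969
Smallest n/ν is CO → limiting reagent.
H2O consumed = (1/1) × 1.992 = 1.992 mol
H2O remaining = 2.969 − 1.992 = 0.9770 mol
mass = 0.9770 × 18.02 = 17.61 g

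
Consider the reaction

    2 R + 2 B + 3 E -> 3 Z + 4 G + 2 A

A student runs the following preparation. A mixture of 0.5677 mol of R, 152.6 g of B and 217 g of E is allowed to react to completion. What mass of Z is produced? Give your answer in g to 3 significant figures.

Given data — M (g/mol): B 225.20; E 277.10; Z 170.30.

n(R) = 0.5677 mol
n(B) = 152.6 / 225.20 = 0.6776 mol
n(E) = 217.0 / 277.10 = 0.7831 mol
n/ν for R = 0.5677/2 = 0.2839
n/ν for B = 0.6776/2 = 0.3388
n/ν for E = 0.7831/3 = 0.2610
Smallest n/ν is E → limiting reagent.
n(Z) = (3/3) × 0.7831 = 0.7831 mol
mass = 0.7831 × 170.30 = 133.4 g

133 g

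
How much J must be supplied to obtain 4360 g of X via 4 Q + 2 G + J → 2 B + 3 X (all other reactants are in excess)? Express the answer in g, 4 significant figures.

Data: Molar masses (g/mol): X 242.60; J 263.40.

1578 g

n(X) = 4360 / 242.60 = 17.97 mol
n(J) = (1/3) × 17.97 = 5.990 mol
mass = 5.990 × 263.40 = 1578 g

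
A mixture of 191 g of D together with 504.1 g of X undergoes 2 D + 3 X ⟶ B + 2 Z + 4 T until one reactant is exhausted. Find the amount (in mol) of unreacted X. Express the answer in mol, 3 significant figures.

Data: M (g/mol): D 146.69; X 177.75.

n(D) = 191.0 / 146.69 = 1.302 mol
n(X) = 504.1 / 177.75 = 2.836 mol
n/ν → D: 0.6510, X: 0.9453; D is limiting.
X consumed = (3/2) × 1.302 = 1.953 mol
X remaining = 2.836 − 1.953 = 0.8830 mol

0.883 mol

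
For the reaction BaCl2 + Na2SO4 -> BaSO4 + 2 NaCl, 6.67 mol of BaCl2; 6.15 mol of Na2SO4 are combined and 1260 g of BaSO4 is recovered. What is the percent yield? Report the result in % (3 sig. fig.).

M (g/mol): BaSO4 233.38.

n(BaCl2) = 6.670 mol
n(Na2SO4) = 6.150 mol
n/ν for BaCl2 = 6.670/1 = 6.670
n/ν for Na2SO4 = 6.150/1 = 6.150
Smallest n/ν is Na2SO4 → limiting reagent.
theoretical n(BaSO4) = (1/1) × 6.150 = 6.150 mol → 1435 g
% yield = 1260 / 1435 × 100 = 87.80 %

87.8 %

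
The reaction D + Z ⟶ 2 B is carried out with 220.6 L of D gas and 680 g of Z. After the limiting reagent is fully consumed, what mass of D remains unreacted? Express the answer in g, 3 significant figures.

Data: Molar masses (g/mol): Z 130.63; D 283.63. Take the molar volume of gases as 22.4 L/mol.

1320 g

n(D) = 220.6 / 22.4 = 9.848 mol
n(Z) = 680.0 / 130.63 = 5.206 mol
n/ν for D = 9.848/1 = 9.848
n/ν for Z = 5.206/1 = 5.206
Smallest n/ν is Z → limiting reagent.
D consumed = (1/1) × 5.206 = 5.206 mol
D remaining = 9.848 − 5.206 = 4.642 mol
mass = 4.642 × 283.63 = 1317 g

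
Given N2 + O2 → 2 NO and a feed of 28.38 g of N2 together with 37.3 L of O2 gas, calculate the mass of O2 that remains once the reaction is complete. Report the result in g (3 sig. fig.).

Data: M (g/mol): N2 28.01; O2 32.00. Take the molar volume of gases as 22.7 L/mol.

20.2 g

n(N2) = 28.38 / 28.01 = 1.013 mol
n(O2) = 37.30 / 22.7 = 1.643 mol
n/ν for N2 = 1.013/1 = 1.013
n/ν for O2 = 1.643/1 = 1.643
Smallest n/ν is N2 → limiting reagent.
O2 consumed = (1/1) × 1.013 = 1.013 mol
O2 remaining = 1.643 − 1.013 = 0.6300 mol
mass = 0.6300 × 32.00 = 20.16 g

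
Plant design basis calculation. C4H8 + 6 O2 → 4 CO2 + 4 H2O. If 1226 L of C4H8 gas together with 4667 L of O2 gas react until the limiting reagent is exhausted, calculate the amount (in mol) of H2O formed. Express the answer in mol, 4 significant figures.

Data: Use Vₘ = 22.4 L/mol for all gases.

138.9 mol

n(C4H8) = 1226 / 22.4 = 54.73 mol
n(O2) = 4667 / 22.4 = 208.3 mol
n/ν → C4H8: 54.73, O2: 34.72; O2 is limiting.
n(H2O) = (4/6) × 208.3 = 138.9 mol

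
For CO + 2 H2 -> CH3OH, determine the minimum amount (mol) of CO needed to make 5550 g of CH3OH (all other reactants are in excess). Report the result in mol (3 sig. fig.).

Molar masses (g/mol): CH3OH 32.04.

n(CH3OH) = 5550 / 32.04 = 173.2 mol
n(CO) = (1/1) × 173.2 = 173.2 mol

173 mol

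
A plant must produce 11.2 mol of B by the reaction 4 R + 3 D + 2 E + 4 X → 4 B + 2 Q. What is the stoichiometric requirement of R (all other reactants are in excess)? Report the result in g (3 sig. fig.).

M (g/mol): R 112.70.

n(B) = 11.20 mol
n(R) = (4/4) × 11.20 = 11.20 mol
mass = 11.20 × 112.70 = 1262 g

1260 g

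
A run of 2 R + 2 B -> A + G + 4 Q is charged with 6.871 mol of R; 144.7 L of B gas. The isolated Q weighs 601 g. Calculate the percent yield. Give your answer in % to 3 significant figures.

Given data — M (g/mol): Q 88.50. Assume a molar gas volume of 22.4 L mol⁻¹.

52.6 %

n(R) = 6.871 mol
n(B) = 144.7 / 22.4 = 6.460 mol
n/ν for R = 6.871/2 = 3.436
n/ν for B = 6.460/2 = 3.230
Smallest n/ν is B → limiting reagent.
theoretical n(Q) = (4/2) × 6.460 = 12.92 mol → 1143 g
% yield = 601 / 1143 × 100 = 52.58 %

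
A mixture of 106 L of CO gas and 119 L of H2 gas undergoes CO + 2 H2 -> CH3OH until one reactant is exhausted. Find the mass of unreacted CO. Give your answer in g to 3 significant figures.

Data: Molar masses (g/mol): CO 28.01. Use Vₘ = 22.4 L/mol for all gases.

n(CO) = 106.0 / 22.4 = 4.732 mol
n(H2) = 119.0 / 22.4 = 5.313 mol
n/ν → CO: 4.732, H2: 2.657; H2 is limiting.
CO consumed = (1/2) × 5.313 = 2.657 mol
CO remaining = 4.732 − 2.657 = 2.075 mol
mass = 2.075 × 28.01 = 58.12 g

58.1 g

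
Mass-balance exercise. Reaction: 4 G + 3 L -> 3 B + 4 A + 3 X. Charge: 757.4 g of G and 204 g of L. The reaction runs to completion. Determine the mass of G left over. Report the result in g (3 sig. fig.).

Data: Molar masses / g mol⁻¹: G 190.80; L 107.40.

n(G) = 757.4 / 190.80 = 3.970 mol
n(L) = 204.0 / 107.40 = 1.899 mol
n/ν → G: 0.9925, L: 0.6330; L is limiting.
G consumed = (4/3) × 1.899 = 2.532 mol
G remaining = 3.970 − 2.532 = 1.438 mol
mass = 1.438 × 190.80 = 274.4 g

274 g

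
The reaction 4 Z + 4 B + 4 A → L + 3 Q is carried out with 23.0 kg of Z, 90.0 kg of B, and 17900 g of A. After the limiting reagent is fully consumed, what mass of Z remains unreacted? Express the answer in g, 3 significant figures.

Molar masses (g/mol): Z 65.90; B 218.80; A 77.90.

7860 g

n(Z) = 23.00×1000 / 65.90 = 349.0 mol
n(B) = 90.00×1000 / 218.80 = 411.3 mol
n(A) = 17900 / 77.90 = 229.8 mol
n/ν for Z = 349.0/4 = 87.25
n/ν for B = 411.3/4 = 102.8
n/ν for A = 229.8/4 = 57.45
Smallest n/ν is A → limiting reagent.
Z consumed = (4/4) × 229.8 = 229.8 mol
Z remaining = 349.0 − 229.8 = 119.2 mol
mass = 119.2 × 65.90 = 7855 g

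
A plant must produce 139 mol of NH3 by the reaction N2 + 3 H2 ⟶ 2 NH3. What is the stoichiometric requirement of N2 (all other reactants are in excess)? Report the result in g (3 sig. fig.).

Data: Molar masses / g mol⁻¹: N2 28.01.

n(NH3) = 139.0 mol
n(N2) = (1/2) × 139.0 = 69.50 mol
mass = 69.50 × 28.01 = 1947 g

1950 g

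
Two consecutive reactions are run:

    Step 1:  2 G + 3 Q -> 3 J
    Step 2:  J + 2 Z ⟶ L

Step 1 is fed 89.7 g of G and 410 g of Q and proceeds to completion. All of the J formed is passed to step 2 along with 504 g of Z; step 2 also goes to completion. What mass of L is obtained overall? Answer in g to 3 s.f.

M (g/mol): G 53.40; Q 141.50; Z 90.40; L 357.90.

Step 1:
n(G) = 89.70 / 53.40 = 1.680 mol
n(Q) = 410.0 / 141.50 = 2.898 mol
n/ν for G = 1.680/2 = 0.8400
n/ν for Q = 2.898/3 = 0.9660
Smallest n/ν is G → limiting reagent.
n(J) produced = (3/2) × 1.680 = 2.520 mol
Step 2:
n(J) available = 2.520 mol
n(Z) = 504.0 / 90.40 = 5.575 mol
n/ν for J = 2.520/1 = 2.520
n/ν for Z = 5.575/2 = 2.788
Smallest n/ν is J → limiting reagent.
n(L) = (1/1) × 2.520 = 2.520 mol
mass = 2.520 × 357.90 = 901.9 g

902 g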